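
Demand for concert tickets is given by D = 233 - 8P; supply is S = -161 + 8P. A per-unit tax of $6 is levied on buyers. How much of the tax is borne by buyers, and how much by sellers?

Buyers bear $3, sellers bear $3

Pre-tax equilibrium: P* = 24.625, Q* = 36.
Tax on buyers shifts demand to D = 233 − 8(P + 6) = 185 - 8P.
185 - 8P = -161 + 8P gives seller price Ps = 21.625; buyers pay Pb = 21.625 + 6 = 27.625.
New quantity: Q = 233 − 8(27.625) = 12.
Buyer burden = 27.625 − 24.625 = 3; seller burden = 24.625 − 21.625 = 3.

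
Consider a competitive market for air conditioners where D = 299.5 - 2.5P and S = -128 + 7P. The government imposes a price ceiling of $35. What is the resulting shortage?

Equilibrium price would be P* = 45, so the ceiling at 35 binds.
At P = 35: D = 299.5 − 2.5(35) = 212, S = -128 + 7(35) = 117.
Shortage = 212 − 117 = 95.

Shortage = 95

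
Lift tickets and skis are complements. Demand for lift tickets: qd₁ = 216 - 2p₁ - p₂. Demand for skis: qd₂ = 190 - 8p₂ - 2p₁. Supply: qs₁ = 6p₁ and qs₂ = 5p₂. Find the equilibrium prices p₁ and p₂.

p₁ = 77/3, p₂ = 32/3

Market 1: 216 - 2p₁ - p₂ = 6p₁ → 8p₁ + p₂ = 216.
Market 2: 13p₂ + 2p₁ = 190.
Eliminating p₂: 13×(1) − 1×(2) gives 102p₁ = 2618, so p₁ = 77/3.
Back-substitute into (2): p₂ = (190 − 2×77/3) / 13 = 32/3.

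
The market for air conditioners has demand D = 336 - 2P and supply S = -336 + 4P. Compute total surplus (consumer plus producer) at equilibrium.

Equilibrium: 336 - 2P = -336 + 4P gives P* = 112, Q* = 112.
Demand choke price: P = 168; supply starts at P = 84.
CS = ½(168 − 112)(112) = 3136; PS = ½(112 − 84)(112) = 1568.

Total surplus = 4704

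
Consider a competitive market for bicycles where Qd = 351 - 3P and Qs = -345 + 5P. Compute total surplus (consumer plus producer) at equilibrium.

Equilibrium: 351 - 3P = -345 + 5P gives P* = 87, Q* = 90.
Demand choke price: P = 117; supply starts at P = 69.
CS = ½(117 − 87)(90) = 1350; PS = ½(87 − 69)(90) = 810.

Total surplus = 2160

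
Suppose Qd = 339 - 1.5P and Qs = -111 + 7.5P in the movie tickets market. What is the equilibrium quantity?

Set Qd = Qs: 339 - 1.5P = -111 + 7.5P.
450 = 9P, so P* = 50.
Q* = 339 − 1.5(50) = 264.

Q* = 264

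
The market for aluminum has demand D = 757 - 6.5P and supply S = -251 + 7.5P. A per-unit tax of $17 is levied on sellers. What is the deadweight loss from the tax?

Pre-tax equilibrium: P* = 72, Q* = 289.
Tax on sellers shifts supply to S = -251 + 7.5(P − 17) = -378.5 + 7.5P.
757 - 6.5P = -378.5 + 7.5P gives buyer price Pb = 2271/28; sellers receive Ps = 2271/28 − 17 = 1795/28.
New quantity: Q = 757 − 6.5(2271/28) = 12869/56.
DWL = ½ × 17 × (289 − 12869/56) = 56355/112.

Deadweight loss = 56355/112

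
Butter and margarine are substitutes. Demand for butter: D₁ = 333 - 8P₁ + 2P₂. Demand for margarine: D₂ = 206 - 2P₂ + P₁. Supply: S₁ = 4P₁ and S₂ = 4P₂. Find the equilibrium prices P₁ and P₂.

P₁ = 241/7, P₂ = 561/14

Market 1: 333 - 8P₁ + 2P₂ = 4P₁ → 12P₁ - 2P₂ = 333.
Market 2: 6P₂ - P₁ = 206.
Eliminating P₂: 6×(1) + 2×(2) gives 70P₁ = 2410, so P₁ = 241/7.
Back-substitute into (2): P₂ = (206 + 1×241/7) / 6 = 561/14.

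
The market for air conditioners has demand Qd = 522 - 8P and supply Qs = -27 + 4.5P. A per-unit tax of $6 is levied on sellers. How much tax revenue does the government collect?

Pre-tax equilibrium: P* = 43.92, Q* = 170.64.
Tax on sellers shifts supply to Qs = -27 + 4.5(P − 6) = -54 + 4.5P.
522 - 8P = -54 + 4.5P gives buyer price Pb = 46.08; sellers receive Ps = 46.08 − 6 = 40.08.
New quantity: Q = 522 − 8(46.08) = 153.36.
Revenue = 6 × 153.36 = 920.16.

Tax revenue = 920.16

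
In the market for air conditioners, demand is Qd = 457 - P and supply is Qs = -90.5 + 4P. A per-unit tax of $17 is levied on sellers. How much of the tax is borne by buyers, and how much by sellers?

Buyers bear $13.6, sellers bear $3.4

Pre-tax equilibrium: P* = 109.5, Q* = 347.5.
Tax on sellers shifts supply to Qs = -90.5 + 4(P − 17) = -158.5 + 4P.
457 - P = -158.5 + 4P gives buyer price Pb = 123.1; sellers receive Ps = 123.1 − 17 = 106.1.
New quantity: Q = 457 − 1(123.1) = 333.9.
Buyer burden = 123.1 − 109.5 = 13.6; seller burden = 109.5 − 106.1 = 3.4.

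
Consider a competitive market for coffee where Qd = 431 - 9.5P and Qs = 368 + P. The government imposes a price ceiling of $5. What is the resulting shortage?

Equilibrium price would be P* = 6, so the ceiling at 5 binds.
At P = 5: Qd = 431 − 9.5(5) = 383.5, Qs = 368 + 1(5) = 373.
Shortage = 383.5 − 373 = 10.5.

Shortage = 10.5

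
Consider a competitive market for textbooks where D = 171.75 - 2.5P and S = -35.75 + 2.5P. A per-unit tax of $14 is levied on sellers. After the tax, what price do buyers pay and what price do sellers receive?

Pre-tax equilibrium: P* = 41.5, Q* = 68.
Tax on sellers shifts supply to S = -35.75 + 2.5(P − 14) = -70.75 + 2.5P.
171.75 - 2.5P = -70.75 + 2.5P gives buyer price Pb = 48.5; sellers receive Ps = 48.5 − 14 = 34.5.
New quantity: Q = 171.75 − 2.5(48.5) = 50.5.

Buyers pay $48.5, sellers receive $34.5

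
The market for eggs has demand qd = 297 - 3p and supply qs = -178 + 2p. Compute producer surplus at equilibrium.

Equilibrium: 297 - 3p = -178 + 2p gives p* = 95, q* = 12.
Supply starts at p = 89 (where qs = 0).
PS = ½(95 − 89)(12) = 36.

Producer surplus = 36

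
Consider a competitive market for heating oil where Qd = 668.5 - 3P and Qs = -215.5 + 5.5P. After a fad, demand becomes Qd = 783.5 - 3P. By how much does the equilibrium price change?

Original equilibrium: P* = 104, Q* = 356.5.
New equilibrium: 783.5 - 3P = -215.5 + 5.5P, so 999 = 8.5P and P' = 1998/17; Q' = 783.5 − 3(1998/17) = 14651/34.
Change in price: 1998/17 − 104 = 230/17.

ΔP = 230/17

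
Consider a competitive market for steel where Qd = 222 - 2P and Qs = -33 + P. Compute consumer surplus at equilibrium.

Equilibrium: 222 - 2P = -33 + P gives P* = 85, Q* = 52.
Demand choke price (Qd = 0): P = 111.
CS = ½(111 − 85)(52) = 676.

Consumer surplus = 676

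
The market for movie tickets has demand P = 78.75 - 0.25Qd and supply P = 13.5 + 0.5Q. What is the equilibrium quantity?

Q* = 87

Set the two price expressions equal: 78.75 - 0.25Q = 13.5 + 0.5Q.
65.25 = 0.75Q, so Q* = 87.
P* = 78.75 − (0.25)(87) = 57.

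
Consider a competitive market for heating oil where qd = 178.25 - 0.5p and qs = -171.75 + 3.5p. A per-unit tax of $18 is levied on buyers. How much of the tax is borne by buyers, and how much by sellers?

Pre-tax equilibrium: p* = 87.5, q* = 134.5.
Tax on buyers shifts demand to qd = 178.25 − 0.5(p + 18) = 169.25 - 0.5p.
169.25 - 0.5p = -171.75 + 3.5p gives seller price ps = 85.25; buyers pay pb = 85.25 + 18 = 103.25.
New quantity: q = 178.25 − 0.5(103.25) = 126.625.
Buyer burden = 103.25 − 87.5 = 15.75; seller burden = 87.5 − 85.25 = 2.25.

Buyers bear $15.75, sellers bear $2.25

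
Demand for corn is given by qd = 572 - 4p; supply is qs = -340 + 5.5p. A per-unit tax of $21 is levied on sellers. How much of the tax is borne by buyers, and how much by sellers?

Buyers bear 231/19, sellers bear 168/19

Pre-tax equilibrium: p* = 96, q* = 188.
Tax on sellers shifts supply to qs = -340 + 5.5(p − 21) = -455.5 + 5.5p.
572 - 4p = -455.5 + 5.5p gives buyer price pb = 2055/19; sellers receive ps = 2055/19 − 21 = 1656/19.
New quantity: q = 572 − 4(2055/19) = 2648/19.
Buyer burden = 2055/19 − 96 = 231/19; seller burden = 96 − 1656/19 = 168/19.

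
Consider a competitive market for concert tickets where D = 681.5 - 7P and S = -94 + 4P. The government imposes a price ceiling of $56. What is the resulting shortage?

Equilibrium price would be P* = 70.5, so the ceiling at 56 binds.
At P = 56: D = 681.5 − 7(56) = 289.5, S = -94 + 4(56) = 130.
Shortage = 289.5 − 130 = 159.5.

Shortage = 159.5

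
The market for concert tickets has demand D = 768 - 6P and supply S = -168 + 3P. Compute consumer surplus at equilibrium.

Equilibrium: 768 - 6P = -168 + 3P gives P* = 104, Q* = 144.
Demand choke price (D = 0): P = 128.
CS = ½(128 − 104)(144) = 1728.

Consumer surplus = 1728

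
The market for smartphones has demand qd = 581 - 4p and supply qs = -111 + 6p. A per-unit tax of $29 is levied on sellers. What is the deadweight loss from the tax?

Deadweight loss = 1009.2

Pre-tax equilibrium: p* = 69.2, q* = 304.2.
Tax on sellers shifts supply to qs = -111 + 6(p − 29) = -285 + 6p.
581 - 4p = -285 + 6p gives buyer price pb = 86.6; sellers receive ps = 86.6 − 29 = 57.6.
New quantity: q = 581 − 4(86.6) = 234.6.
DWL = ½ × 29 × (304.2 − 234.6) = 1009.2.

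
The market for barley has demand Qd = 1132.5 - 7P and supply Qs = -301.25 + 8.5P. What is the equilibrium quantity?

Set Qd = Qs: 1132.5 - 7P = -301.25 + 8.5P.
1433.75 = 15.5P, so P* = 92.5.
Q* = 1132.5 − 7(92.5) = 485.

Q* = 485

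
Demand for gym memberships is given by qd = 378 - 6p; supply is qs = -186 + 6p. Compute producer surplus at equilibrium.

Producer surplus = 768

Equilibrium: 378 - 6p = -186 + 6p gives p* = 47, q* = 96.
Supply starts at p = 31 (where qs = 0).
PS = ½(47 − 31)(96) = 768.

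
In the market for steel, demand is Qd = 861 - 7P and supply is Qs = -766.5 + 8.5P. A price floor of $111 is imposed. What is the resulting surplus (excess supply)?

Surplus = 93

Equilibrium price would be P* = 105, so the floor at 111 binds.
At P = 111: Qd = 84, Qs = 177.
Surplus = 177 − 84 = 93.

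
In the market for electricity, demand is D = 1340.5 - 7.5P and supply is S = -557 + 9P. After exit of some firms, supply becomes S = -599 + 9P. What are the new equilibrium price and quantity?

Original equilibrium: P* = 115, Q* = 478.
New equilibrium: 1340.5 - 7.5P = -599 + 9P, so 1939.5 = 16.5P and P' = 1293/11; Q' = 1340.5 − 7.5(1293/11) = 5048/11.

P' = 1293/11, Q' = 5048/11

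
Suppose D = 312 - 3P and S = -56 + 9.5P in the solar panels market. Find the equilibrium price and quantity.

Set D = S: 312 - 3P = -56 + 9.5P.
368 = 12.5P, so P* = 29.44.
Q* = 312 − 3(29.44) = 223.68.

P* = 29.44, Q* = 223.68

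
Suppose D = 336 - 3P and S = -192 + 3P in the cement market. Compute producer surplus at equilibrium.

Producer surplus = 864

Equilibrium: 336 - 3P = -192 + 3P gives P* = 88, Q* = 72.
Supply starts at P = 64 (where S = 0).
PS = ½(88 − 64)(72) = 864.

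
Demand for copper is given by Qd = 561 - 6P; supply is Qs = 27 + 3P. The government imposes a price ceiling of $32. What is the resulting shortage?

Equilibrium price would be P* = 178/3, so the ceiling at 32 binds.
At P = 32: Qd = 561 − 6(32) = 369, Qs = 27 + 3(32) = 123.
Shortage = 369 − 123 = 246.

Shortage = 246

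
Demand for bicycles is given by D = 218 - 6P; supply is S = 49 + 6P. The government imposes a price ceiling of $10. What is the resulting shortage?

Equilibrium price would be P* = 169/12, so the ceiling at 10 binds.
At P = 10: D = 218 − 6(10) = 158, S = 49 + 6(10) = 109.
Shortage = 158 − 109 = 49.

Shortage = 49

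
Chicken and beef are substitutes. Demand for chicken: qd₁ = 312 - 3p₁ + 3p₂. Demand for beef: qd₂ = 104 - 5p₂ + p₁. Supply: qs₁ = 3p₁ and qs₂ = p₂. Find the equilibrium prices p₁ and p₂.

p₁ = 728/11, p₂ = 312/11

Market 1: 312 - 3p₁ + 3p₂ = 3p₁ → 6p₁ - 3p₂ = 312.
Market 2: 6p₂ - p₁ = 104.
Eliminating p₂: 6×(1) + 3×(2) gives 33p₁ = 2184, so p₁ = 728/11.
Back-substitute into (2): p₂ = (104 + 1×728/11) / 6 = 312/11.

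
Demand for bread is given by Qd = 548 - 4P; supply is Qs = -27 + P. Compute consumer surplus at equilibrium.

Consumer surplus = 968

Equilibrium: 548 - 4P = -27 + P gives P* = 115, Q* = 88.
Demand choke price (Qd = 0): P = 137.
CS = ½(137 − 115)(88) = 968.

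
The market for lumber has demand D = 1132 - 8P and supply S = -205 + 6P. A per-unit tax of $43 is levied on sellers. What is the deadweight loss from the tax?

Pre-tax equilibrium: P* = 95.5, Q* = 368.
Tax on sellers shifts supply to S = -205 + 6(P − 43) = -463 + 6P.
1132 - 8P = -463 + 6P gives buyer price Pb = 1595/14; sellers receive Ps = 1595/14 − 43 = 993/14.
New quantity: Q = 1132 − 8(1595/14) = 1544/7.
DWL = ½ × 43 × (368 − 1544/7) = 22188/7.

Deadweight loss = 22188/7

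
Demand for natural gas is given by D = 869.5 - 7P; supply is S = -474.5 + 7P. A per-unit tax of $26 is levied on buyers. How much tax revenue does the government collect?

Tax revenue = 2769

Pre-tax equilibrium: P* = 96, Q* = 197.5.
Tax on buyers shifts demand to D = 869.5 − 7(P + 26) = 687.5 - 7P.
687.5 - 7P = -474.5 + 7P gives seller price Ps = 83; buyers pay Pb = 83 + 26 = 109.
New quantity: Q = 869.5 − 7(109) = 106.5.
Revenue = 26 × 106.5 = 2769.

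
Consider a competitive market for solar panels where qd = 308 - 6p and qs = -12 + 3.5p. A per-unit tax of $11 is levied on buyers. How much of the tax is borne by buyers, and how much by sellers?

Buyers bear 77/19, sellers bear 132/19

Pre-tax equilibrium: p* = 640/19, q* = 2012/19.
Tax on buyers shifts demand to qd = 308 − 6(p + 11) = 242 - 6p.
242 - 6p = -12 + 3.5p gives seller price ps = 508/19; buyers pay pb = 508/19 + 11 = 717/19.
New quantity: q = 308 − 6(717/19) = 1550/19.
Buyer burden = 717/19 − 640/19 = 77/19; seller burden = 640/19 − 508/19 = 132/19.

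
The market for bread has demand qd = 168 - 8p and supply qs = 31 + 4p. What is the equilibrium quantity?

Set qd = qs: 168 - 8p = 31 + 4p.
137 = 12p, so p* = 137/12.
q* = 168 − 8(137/12) = 230/3.

q* = 230/3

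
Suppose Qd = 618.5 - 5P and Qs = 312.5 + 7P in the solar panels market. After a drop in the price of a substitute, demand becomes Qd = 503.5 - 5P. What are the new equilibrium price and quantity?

P' = 191/12, Q' = 5087/12

Original equilibrium: P* = 25.5, Q* = 491.
New equilibrium: 503.5 - 5P = 312.5 + 7P, so 191 = 12P and P' = 191/12; Q' = 503.5 − 5(191/12) = 5087/12.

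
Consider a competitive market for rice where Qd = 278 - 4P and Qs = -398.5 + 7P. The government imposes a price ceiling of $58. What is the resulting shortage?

Shortage = 38.5

Equilibrium price would be P* = 61.5, so the ceiling at 58 binds.
At P = 58: Qd = 278 − 4(58) = 46, Qs = -398.5 + 7(58) = 7.5.
Shortage = 46 − 7.5 = 38.5.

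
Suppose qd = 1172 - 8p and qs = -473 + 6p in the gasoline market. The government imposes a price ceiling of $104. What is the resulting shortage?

Equilibrium price would be p* = 117.5, so the ceiling at 104 binds.
At p = 104: qd = 1172 − 8(104) = 340, qs = -473 + 6(104) = 151.
Shortage = 340 − 151 = 189.

Shortage = 189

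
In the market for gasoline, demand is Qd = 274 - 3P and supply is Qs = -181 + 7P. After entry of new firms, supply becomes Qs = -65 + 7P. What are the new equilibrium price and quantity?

Original equilibrium: P* = 45.5, Q* = 137.5.
New equilibrium: 274 - 3P = -65 + 7P, so 339 = 10P and P' = 33.9; Q' = 274 − 3(33.9) = 172.3.

P' = 33.9, Q' = 172.3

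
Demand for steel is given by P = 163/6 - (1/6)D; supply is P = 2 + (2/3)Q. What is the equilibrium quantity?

Q* = 30.2

Set the two price expressions equal: 163/6 - (1/6)Q = 2 + (2/3)Q.
151/6 = (5/6)Q, so Q* = 30.2.
P* = 163/6 − (1/6)(30.2) = 332/15.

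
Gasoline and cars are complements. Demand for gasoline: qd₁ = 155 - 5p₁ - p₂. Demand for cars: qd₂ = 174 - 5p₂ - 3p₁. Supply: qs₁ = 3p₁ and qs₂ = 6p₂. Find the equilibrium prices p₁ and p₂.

p₁ = 1531/85, p₂ = 927/85

Market 1: 155 - 5p₁ - p₂ = 3p₁ → 8p₁ + p₂ = 155.
Market 2: 11p₂ + 3p₁ = 174.
Eliminating p₂: 11×(1) − 1×(2) gives 85p₁ = 1531, so p₁ = 1531/85.
Back-substitute into (2): p₂ = (174 − 3×1531/85) / 11 = 927/85.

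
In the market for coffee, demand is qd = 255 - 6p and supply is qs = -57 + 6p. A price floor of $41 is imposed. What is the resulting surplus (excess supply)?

Equilibrium price would be p* = 26, so the floor at 41 binds.
At p = 41: qd = 9, qs = 189.
Surplus = 189 − 9 = 180.

Surplus = 180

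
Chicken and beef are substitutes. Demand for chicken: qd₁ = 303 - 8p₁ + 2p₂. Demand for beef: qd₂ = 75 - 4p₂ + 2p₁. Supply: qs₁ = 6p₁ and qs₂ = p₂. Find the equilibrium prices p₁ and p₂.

p₁ = 555/22, p₂ = 276/11

Market 1: 303 - 8p₁ + 2p₂ = 6p₁ → 14p₁ - 2p₂ = 303.
Market 2: 5p₂ - 2p₁ = 75.
Eliminating p₂: 5×(1) + 2×(2) gives 66p₁ = 1665, so p₁ = 555/22.
Back-substitute into (2): p₂ = (75 + 2×555/22) / 5 = 276/11.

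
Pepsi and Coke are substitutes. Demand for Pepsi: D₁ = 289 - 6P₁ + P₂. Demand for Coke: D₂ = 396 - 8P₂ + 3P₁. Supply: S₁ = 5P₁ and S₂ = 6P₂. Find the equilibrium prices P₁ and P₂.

Market 1: 289 - 6P₁ + P₂ = 5P₁ → 11P₁ - P₂ = 289.
Market 2: 14P₂ - 3P₁ = 396.
Eliminating P₂: 14×(1) + 1×(2) gives 151P₁ = 4442, so P₁ = 4442/151.
Back-substitute into (2): P₂ = (396 + 3×4442/151) / 14 = 5223/151.

P₁ = 4442/151, P₂ = 5223/151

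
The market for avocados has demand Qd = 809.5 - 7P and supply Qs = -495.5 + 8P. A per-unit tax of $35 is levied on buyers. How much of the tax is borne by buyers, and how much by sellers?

Buyers bear 56/3, sellers bear 49/3

Pre-tax equilibrium: P* = 87, Q* = 200.5.
Tax on buyers shifts demand to Qd = 809.5 − 7(P + 35) = 564.5 - 7P.
564.5 - 7P = -495.5 + 8P gives seller price Ps = 212/3; buyers pay Pb = 212/3 + 35 = 317/3.
New quantity: Q = 809.5 − 7(317/3) = 419/6.
Buyer burden = 317/3 − 87 = 56/3; seller burden = 87 − 212/3 = 49/3.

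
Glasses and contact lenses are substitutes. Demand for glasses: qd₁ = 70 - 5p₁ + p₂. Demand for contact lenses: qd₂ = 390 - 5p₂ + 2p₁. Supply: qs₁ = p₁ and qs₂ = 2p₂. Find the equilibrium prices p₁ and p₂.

Market 1: 70 - 5p₁ + p₂ = p₁ → 6p₁ - p₂ = 70.
Market 2: 7p₂ - 2p₁ = 390.
Eliminating p₂: 7×(1) + 1×(2) gives 40p₁ = 880, so p₁ = 22.
Back-substitute into (2): p₂ = (390 + 2×22) / 7 = 62.

p₁ = 22, p₂ = 62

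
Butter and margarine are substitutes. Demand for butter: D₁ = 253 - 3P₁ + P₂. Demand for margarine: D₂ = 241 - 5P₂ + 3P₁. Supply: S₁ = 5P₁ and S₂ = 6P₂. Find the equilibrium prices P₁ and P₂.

P₁ = 3024/85, P₂ = 2687/85

Market 1: 253 - 3P₁ + P₂ = 5P₁ → 8P₁ - P₂ = 253.
Market 2: 11P₂ - 3P₁ = 241.
Eliminating P₂: 11×(1) + 1×(2) gives 85P₁ = 3024, so P₁ = 3024/85.
Back-substitute into (2): P₂ = (241 + 3×3024/85) / 11 = 2687/85.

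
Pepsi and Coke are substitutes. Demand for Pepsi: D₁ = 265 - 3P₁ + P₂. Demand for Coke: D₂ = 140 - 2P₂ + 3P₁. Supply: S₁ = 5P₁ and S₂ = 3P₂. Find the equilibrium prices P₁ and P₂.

P₁ = 1465/37, P₂ = 1915/37

Market 1: 265 - 3P₁ + P₂ = 5P₁ → 8P₁ - P₂ = 265.
Market 2: 5P₂ - 3P₁ = 140.
Eliminating P₂: 5×(1) + 1×(2) gives 37P₁ = 1465, so P₁ = 1465/37.
Back-substitute into (2): P₂ = (140 + 3×1465/37) / 5 = 1915/37.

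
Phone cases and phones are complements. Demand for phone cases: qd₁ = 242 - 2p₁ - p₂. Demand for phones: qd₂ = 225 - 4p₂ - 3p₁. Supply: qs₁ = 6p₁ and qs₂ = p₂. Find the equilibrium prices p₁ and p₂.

Market 1: 242 - 2p₁ - p₂ = 6p₁ → 8p₁ + p₂ = 242.
Market 2: 5p₂ + 3p₁ = 225.
Eliminating p₂: 5×(1) − 1×(2) gives 37p₁ = 985, so p₁ = 985/37.
Back-substitute into (2): p₂ = (225 − 3×985/37) / 5 = 1074/37.

p₁ = 985/37, p₂ = 1074/37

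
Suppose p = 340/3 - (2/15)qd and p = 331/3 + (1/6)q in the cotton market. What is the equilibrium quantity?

Set the two price expressions equal: 340/3 - (2/15)q = 331/3 + (1/6)q.
3 = 0.3q, so q* = 10.
p* = 340/3 − (2/15)(10) = 112.

q* = 10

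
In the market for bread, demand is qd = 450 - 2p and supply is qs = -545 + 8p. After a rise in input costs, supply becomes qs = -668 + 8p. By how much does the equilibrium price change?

Original equilibrium: p* = 99.5, q* = 251.
New equilibrium: 450 - 2p = -668 + 8p, so 1118 = 10p and p' = 111.8; q' = 450 − 2(111.8) = 226.4.
Change in price: 111.8 − 99.5 = 12.3.

Δp = 12.3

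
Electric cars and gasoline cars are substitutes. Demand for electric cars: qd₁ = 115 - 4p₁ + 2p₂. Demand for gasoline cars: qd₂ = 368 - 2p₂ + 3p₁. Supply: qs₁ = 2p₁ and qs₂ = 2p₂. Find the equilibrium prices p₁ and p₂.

p₁ = 598/9, p₂ = 851/6

Market 1: 115 - 4p₁ + 2p₂ = 2p₁ → 6p₁ - 2p₂ = 115.
Market 2: 4p₂ - 3p₁ = 368.
Eliminating p₂: 4×(1) + 2×(2) gives 18p₁ = 1196, so p₁ = 598/9.
Back-substitute into (2): p₂ = (368 + 3×598/9) / 4 = 851/6.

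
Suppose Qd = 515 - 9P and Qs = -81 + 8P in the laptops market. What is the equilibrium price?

P* = 596/17

Set Qd = Qs: 515 - 9P = -81 + 8P.
596 = 17P, so P* = 596/17.
Q* = 515 − 9(596/17) = 3391/17.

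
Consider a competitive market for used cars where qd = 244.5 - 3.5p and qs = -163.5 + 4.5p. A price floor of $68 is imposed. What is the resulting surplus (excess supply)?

Surplus = 136

Equilibrium price would be p* = 51, so the floor at 68 binds.
At p = 68: qd = 6.5, qs = 142.5.
Surplus = 142.5 − 6.5 = 136.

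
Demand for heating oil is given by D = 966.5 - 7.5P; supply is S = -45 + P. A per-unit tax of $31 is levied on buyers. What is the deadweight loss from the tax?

Pre-tax equilibrium: P* = 119, Q* = 74.
Tax on buyers shifts demand to D = 966.5 − 7.5(P + 31) = 734 - 7.5P.
734 - 7.5P = -45 + P gives seller price Ps = 1558/17; buyers pay Pb = 1558/17 + 31 = 2085/17.
New quantity: Q = 966.5 − 7.5(2085/17) = 793/17.
DWL = ½ × 31 × (74 − 793/17) = 14415/34.

Deadweight loss = 14415/34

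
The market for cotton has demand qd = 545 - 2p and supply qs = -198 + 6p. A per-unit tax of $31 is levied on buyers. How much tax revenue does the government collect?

Pre-tax equilibrium: p* = 92.875, q* = 359.25.
Tax on buyers shifts demand to qd = 545 − 2(p + 31) = 483 - 2p.
483 - 2p = -198 + 6p gives seller price ps = 85.125; buyers pay pb = 85.125 + 31 = 116.125.
New quantity: q = 545 − 2(116.125) = 312.75.
Revenue = 31 × 312.75 = 9695.25.

Tax revenue = 9695.25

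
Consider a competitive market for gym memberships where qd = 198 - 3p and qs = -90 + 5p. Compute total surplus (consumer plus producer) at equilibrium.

Total surplus = 2160

Equilibrium: 198 - 3p = -90 + 5p gives p* = 36, q* = 90.
Demand choke price: p = 66; supply starts at p = 18.
CS = ½(66 − 36)(90) = 1350; PS = ½(36 − 18)(90) = 810.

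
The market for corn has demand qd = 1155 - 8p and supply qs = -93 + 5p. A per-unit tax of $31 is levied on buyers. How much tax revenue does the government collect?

Tax revenue = 117521/13

Pre-tax equilibrium: p* = 96, q* = 387.
Tax on buyers shifts demand to qd = 1155 − 8(p + 31) = 907 - 8p.
907 - 8p = -93 + 5p gives seller price ps = 1000/13; buyers pay pb = 1000/13 + 31 = 1403/13.
New quantity: q = 1155 − 8(1403/13) = 3791/13.
Revenue = 31 × 3791/13 = 117521/13.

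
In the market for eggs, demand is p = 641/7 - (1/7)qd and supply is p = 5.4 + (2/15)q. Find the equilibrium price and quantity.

p* = 47, q* = 312

Set the two price expressions equal: 641/7 - (1/7)q = 5.4 + (2/15)q.
3016/35 = (29/105)q, so q* = 312.
p* = 641/7 − (1/7)(312) = 47.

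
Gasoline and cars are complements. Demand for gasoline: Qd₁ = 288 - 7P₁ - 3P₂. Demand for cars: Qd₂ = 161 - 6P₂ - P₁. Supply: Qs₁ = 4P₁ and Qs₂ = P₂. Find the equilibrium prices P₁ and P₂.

Market 1: 288 - 7P₁ - 3P₂ = 4P₁ → 11P₁ + 3P₂ = 288.
Market 2: 7P₂ + P₁ = 161.
Eliminating P₂: 7×(1) − 3×(2) gives 74P₁ = 1533, so P₁ = 1533/74.
Back-substitute into (2): P₂ = (161 − 1×1533/74) / 7 = 1483/74.

P₁ = 1533/74, P₂ = 1483/74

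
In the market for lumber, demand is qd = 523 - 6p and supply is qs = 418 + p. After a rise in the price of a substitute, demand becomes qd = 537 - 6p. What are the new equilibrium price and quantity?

p' = 17, q' = 435

Original equilibrium: p* = 15, q* = 433.
New equilibrium: 537 - 6p = 418 + p, so 119 = 7p and p' = 17; q' = 537 − 6(17) = 435.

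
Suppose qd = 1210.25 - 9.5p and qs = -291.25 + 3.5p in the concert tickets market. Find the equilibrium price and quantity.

p* = 115.5, q* = 113

Set qd = qs: 1210.25 - 9.5p = -291.25 + 3.5p.
1501.5 = 13p, so p* = 115.5.
q* = 1210.25 − 9.5(115.5) = 113.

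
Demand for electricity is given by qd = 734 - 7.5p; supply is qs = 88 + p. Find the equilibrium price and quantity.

Set qd = qs: 734 - 7.5p = 88 + p.
646 = 8.5p, so p* = 76.
q* = 734 − 7.5(76) = 164.

p* = 76, q* = 164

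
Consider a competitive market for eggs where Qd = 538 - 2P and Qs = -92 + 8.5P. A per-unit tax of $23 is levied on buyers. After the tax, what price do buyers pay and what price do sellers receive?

Pre-tax equilibrium: P* = 60, Q* = 418.
Tax on buyers shifts demand to Qd = 538 − 2(P + 23) = 492 - 2P.
492 - 2P = -92 + 8.5P gives seller price Ps = 1168/21; buyers pay Pb = 1168/21 + 23 = 1651/21.
New quantity: Q = 538 − 2(1651/21) = 7996/21.

Buyers pay 1651/21, sellers receive 1168/21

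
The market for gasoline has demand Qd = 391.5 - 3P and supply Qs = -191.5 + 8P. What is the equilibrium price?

Set Qd = Qs: 391.5 - 3P = -191.5 + 8P.
583 = 11P, so P* = 53.
Q* = 391.5 − 3(53) = 232.5.

P* = 53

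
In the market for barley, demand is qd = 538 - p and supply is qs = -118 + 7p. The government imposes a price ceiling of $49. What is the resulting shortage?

Shortage = 264

Equilibrium price would be p* = 82, so the ceiling at 49 binds.
At p = 49: qd = 538 − 1(49) = 489, qs = -118 + 7(49) = 225.
Shortage = 489 − 225 = 264.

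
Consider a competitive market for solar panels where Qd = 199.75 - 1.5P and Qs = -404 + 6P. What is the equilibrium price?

P* = 80.5

Set Qd = Qs: 199.75 - 1.5P = -404 + 6P.
603.75 = 7.5P, so P* = 80.5.
Q* = 199.75 − 1.5(80.5) = 79.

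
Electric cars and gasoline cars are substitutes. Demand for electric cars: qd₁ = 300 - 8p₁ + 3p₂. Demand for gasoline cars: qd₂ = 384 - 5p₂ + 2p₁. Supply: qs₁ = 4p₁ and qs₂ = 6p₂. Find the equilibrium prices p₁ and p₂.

Market 1: 300 - 8p₁ + 3p₂ = 4p₁ → 12p₁ - 3p₂ = 300.
Market 2: 11p₂ - 2p₁ = 384.
Eliminating p₂: 11×(1) + 3×(2) gives 126p₁ = 4452, so p₁ = 106/3.
Back-substitute into (2): p₂ = (384 + 2×106/3) / 11 = 124/3.

p₁ = 106/3, p₂ = 124/3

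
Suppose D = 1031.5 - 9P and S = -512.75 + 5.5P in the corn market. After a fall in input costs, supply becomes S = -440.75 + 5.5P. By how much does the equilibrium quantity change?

Original equilibrium: P* = 106.5, Q* = 73.
New equilibrium: 1031.5 - 9P = -440.75 + 5.5P, so 1472.25 = 14.5P and P' = 5889/58; Q' = 1031.5 − 9(5889/58) = 3413/29.
Change in quantity: 3413/29 − 73 = 1296/29.

ΔQ = 1296/29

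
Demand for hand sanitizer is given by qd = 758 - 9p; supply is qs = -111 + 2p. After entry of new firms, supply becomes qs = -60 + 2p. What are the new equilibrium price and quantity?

Original equilibrium: p* = 79, q* = 47.
New equilibrium: 758 - 9p = -60 + 2p, so 818 = 11p and p' = 818/11; q' = 758 − 9(818/11) = 976/11.

p' = 818/11, q' = 976/11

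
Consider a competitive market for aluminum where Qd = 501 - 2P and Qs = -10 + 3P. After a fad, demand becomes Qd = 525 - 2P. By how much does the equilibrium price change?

Original equilibrium: P* = 102.2, Q* = 296.6.
New equilibrium: 525 - 2P = -10 + 3P, so 535 = 5P and P' = 107; Q' = 525 − 2(107) = 311.
Change in price: 107 − 102.2 = 4.8.

ΔP = 4.8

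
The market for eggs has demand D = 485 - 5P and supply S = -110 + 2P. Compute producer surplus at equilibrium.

Producer surplus = 900

Equilibrium: 485 - 5P = -110 + 2P gives P* = 85, Q* = 60.
Supply starts at P = 55 (where S = 0).
PS = ½(85 − 55)(60) = 900.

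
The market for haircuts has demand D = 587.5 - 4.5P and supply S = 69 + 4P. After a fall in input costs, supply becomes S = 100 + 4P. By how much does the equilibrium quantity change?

Original equilibrium: P* = 61, Q* = 313.
New equilibrium: 587.5 - 4.5P = 100 + 4P, so 487.5 = 8.5P and P' = 975/17; Q' = 587.5 − 4.5(975/17) = 5600/17.
Change in quantity: 5600/17 − 313 = 279/17.

ΔQ = 279/17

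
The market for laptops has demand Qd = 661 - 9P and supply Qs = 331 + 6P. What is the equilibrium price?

Set Qd = Qs: 661 - 9P = 331 + 6P.
330 = 15P, so P* = 22.
Q* = 661 − 9(22) = 463.

P* = 22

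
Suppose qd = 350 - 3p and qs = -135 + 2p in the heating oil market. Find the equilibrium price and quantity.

p* = 97, q* = 59

Set qd = qs: 350 - 3p = -135 + 2p.
485 = 5p, so p* = 97.
q* = 350 − 3(97) = 59.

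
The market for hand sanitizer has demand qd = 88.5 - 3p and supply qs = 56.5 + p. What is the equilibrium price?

Set qd = qs: 88.5 - 3p = 56.5 + p.
32 = 4p, so p* = 8.
q* = 88.5 − 3(8) = 64.5.

p* = 8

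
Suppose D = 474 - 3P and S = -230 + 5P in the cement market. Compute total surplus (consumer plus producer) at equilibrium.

Equilibrium: 474 - 3P = -230 + 5P gives P* = 88, Q* = 210.
Demand choke price: P = 158; supply starts at P = 46.
CS = ½(158 − 88)(210) = 7350; PS = ½(88 − 46)(210) = 4410.

Total surplus = 11760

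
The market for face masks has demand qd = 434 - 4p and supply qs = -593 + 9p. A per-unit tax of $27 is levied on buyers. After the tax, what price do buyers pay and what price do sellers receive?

Buyers pay 1270/13, sellers receive 919/13

Pre-tax equilibrium: p* = 79, q* = 118.
Tax on buyers shifts demand to qd = 434 − 4(p + 27) = 326 - 4p.
326 - 4p = -593 + 9p gives seller price ps = 919/13; buyers pay pb = 919/13 + 27 = 1270/13.
New quantity: q = 434 − 4(1270/13) = 562/13.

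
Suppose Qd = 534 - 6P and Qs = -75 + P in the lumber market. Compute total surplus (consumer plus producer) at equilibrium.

Total surplus = 84

Equilibrium: 534 - 6P = -75 + P gives P* = 87, Q* = 12.
Demand choke price: P = 89; supply starts at P = 75.
CS = ½(89 − 87)(12) = 12; PS = ½(87 − 75)(12) = 72.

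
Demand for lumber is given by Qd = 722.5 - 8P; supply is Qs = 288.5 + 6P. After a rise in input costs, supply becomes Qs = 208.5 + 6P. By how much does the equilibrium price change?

ΔP = 40/7

Original equilibrium: P* = 31, Q* = 474.5.
New equilibrium: 722.5 - 8P = 208.5 + 6P, so 514 = 14P and P' = 257/7; Q' = 722.5 − 8(257/7) = 6003/14.
Change in price: 257/7 − 31 = 40/7.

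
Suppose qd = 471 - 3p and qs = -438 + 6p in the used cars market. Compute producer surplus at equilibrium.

Producer surplus = 2352

Equilibrium: 471 - 3p = -438 + 6p gives p* = 101, q* = 168.
Supply starts at p = 73 (where qs = 0).
PS = ½(101 − 73)(168) = 2352.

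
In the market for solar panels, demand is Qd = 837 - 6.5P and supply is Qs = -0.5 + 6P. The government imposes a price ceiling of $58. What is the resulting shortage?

Shortage = 112.5

Equilibrium price would be P* = 67, so the ceiling at 58 binds.
At P = 58: Qd = 837 − 6.5(58) = 460, Qs = -0.5 + 6(58) = 347.5.
Shortage = 460 − 347.5 = 112.5.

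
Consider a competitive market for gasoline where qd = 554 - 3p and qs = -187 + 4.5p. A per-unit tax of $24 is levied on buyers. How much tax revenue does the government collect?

Pre-tax equilibrium: p* = 98.8, q* = 257.6.
Tax on buyers shifts demand to qd = 554 − 3(p + 24) = 482 - 3p.
482 - 3p = -187 + 4.5p gives seller price ps = 89.2; buyers pay pb = 89.2 + 24 = 113.2.
New quantity: q = 554 − 3(113.2) = 214.4.
Revenue = 24 × 214.4 = 5145.6.

Tax revenue = 5145.6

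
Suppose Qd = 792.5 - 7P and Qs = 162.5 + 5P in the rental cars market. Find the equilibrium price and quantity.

P* = 52.5, Q* = 425

Set Qd = Qs: 792.5 - 7P = 162.5 + 5P.
630 = 12P, so P* = 52.5.
Q* = 792.5 − 7(52.5) = 425.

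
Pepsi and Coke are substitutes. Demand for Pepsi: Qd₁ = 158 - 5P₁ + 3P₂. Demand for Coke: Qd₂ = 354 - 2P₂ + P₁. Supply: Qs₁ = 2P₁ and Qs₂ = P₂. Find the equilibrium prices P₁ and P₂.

P₁ = 256/3, P₂ = 1318/9

Market 1: 158 - 5P₁ + 3P₂ = 2P₁ → 7P₁ - 3P₂ = 158.
Market 2: 3P₂ - P₁ = 354.
Eliminating P₂: 3×(1) + 3×(2) gives 18P₁ = 1536, so P₁ = 256/3.
Back-substitute into (2): P₂ = (354 + 1×256/3) / 3 = 1318/9.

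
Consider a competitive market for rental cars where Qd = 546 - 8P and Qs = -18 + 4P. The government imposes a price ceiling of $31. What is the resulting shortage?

Shortage = 192

Equilibrium price would be P* = 47, so the ceiling at 31 binds.
At P = 31: Qd = 546 − 8(31) = 298, Qs = -18 + 4(31) = 106.
Shortage = 298 − 106 = 192.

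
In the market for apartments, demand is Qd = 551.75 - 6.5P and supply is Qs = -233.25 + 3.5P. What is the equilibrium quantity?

Set Qd = Qs: 551.75 - 6.5P = -233.25 + 3.5P.
785 = 10P, so P* = 78.5.
Q* = 551.75 − 6.5(78.5) = 41.5.

Q* = 41.5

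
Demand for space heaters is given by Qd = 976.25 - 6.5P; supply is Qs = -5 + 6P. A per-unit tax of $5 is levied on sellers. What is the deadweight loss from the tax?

Pre-tax equilibrium: P* = 78.5, Q* = 466.
Tax on sellers shifts supply to Qs = -5 + 6(P − 5) = -35 + 6P.
976.25 - 6.5P = -35 + 6P gives buyer price Pb = 80.9; sellers receive Ps = 80.9 − 5 = 75.9.
New quantity: Q = 976.25 − 6.5(80.9) = 450.4.
DWL = ½ × 5 × (466 − 450.4) = 39.

Deadweight loss = 39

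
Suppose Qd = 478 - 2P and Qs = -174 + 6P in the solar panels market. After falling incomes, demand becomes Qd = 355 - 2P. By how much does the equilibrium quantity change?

ΔQ = -92.25

Original equilibrium: P* = 81.5, Q* = 315.
New equilibrium: 355 - 2P = -174 + 6P, so 529 = 8P and P' = 66.125; Q' = 355 − 2(66.125) = 222.75.
Change in quantity: 222.75 − 315 = -92.25.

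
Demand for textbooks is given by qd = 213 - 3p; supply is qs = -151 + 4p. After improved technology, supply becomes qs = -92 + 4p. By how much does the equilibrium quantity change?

Δq = 177/7

Original equilibrium: p* = 52, q* = 57.
New equilibrium: 213 - 3p = -92 + 4p, so 305 = 7p and p' = 305/7; q' = 213 − 3(305/7) = 576/7.
Change in quantity: 576/7 − 57 = 177/7.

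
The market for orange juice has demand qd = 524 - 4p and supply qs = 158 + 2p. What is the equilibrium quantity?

q* = 280

Set qd = qs: 524 - 4p = 158 + 2p.
366 = 6p, so p* = 61.
q* = 524 − 4(61) = 280.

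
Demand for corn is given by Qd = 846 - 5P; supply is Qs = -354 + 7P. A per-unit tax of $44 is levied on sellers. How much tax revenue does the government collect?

Pre-tax equilibrium: P* = 100, Q* = 346.
Tax on sellers shifts supply to Qs = -354 + 7(P − 44) = -662 + 7P.
846 - 5P = -662 + 7P gives buyer price Pb = 377/3; sellers receive Ps = 377/3 − 44 = 245/3.
New quantity: Q = 846 − 5(377/3) = 653/3.
Revenue = 44 × 653/3 = 28732/3.

Tax revenue = 28732/3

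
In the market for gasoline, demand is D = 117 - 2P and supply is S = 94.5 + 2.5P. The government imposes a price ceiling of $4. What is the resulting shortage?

Equilibrium price would be P* = 5, so the ceiling at 4 binds.
At P = 4: D = 117 − 2(4) = 109, S = 94.5 + 2.5(4) = 104.5.
Shortage = 109 − 104.5 = 4.5.

Shortage = 4.5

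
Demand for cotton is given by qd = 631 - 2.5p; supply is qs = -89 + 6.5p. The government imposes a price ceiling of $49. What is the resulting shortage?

Equilibrium price would be p* = 80, so the ceiling at 49 binds.
At p = 49: qd = 631 − 2.5(49) = 508.5, qs = -89 + 6.5(49) = 229.5.
Shortage = 508.5 − 229.5 = 279.

Shortage = 279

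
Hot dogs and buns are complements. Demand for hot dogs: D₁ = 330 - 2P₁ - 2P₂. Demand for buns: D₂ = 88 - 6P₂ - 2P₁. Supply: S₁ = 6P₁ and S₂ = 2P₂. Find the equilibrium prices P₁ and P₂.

Market 1: 330 - 2P₁ - 2P₂ = 6P₁ → 8P₁ + 2P₂ = 330.
Market 2: 8P₂ + 2P₁ = 88.
Eliminating P₂: 8×(1) − 2×(2) gives 60P₁ = 2464, so P₁ = 616/15.
Back-substitute into (2): P₂ = (88 − 2×616/15) / 8 = 11/15.

P₁ = 616/15, P₂ = 11/15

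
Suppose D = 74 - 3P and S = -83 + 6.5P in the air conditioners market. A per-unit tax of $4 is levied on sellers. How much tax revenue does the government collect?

Pre-tax equilibrium: P* = 314/19, Q* = 464/19.
Tax on sellers shifts supply to S = -83 + 6.5(P − 4) = -109 + 6.5P.
74 - 3P = -109 + 6.5P gives buyer price Pb = 366/19; sellers receive Ps = 366/19 − 4 = 290/19.
New quantity: Q = 74 − 3(366/19) = 308/19.
Revenue = 4 × 308/19 = 1232/19.

Tax revenue = 1232/19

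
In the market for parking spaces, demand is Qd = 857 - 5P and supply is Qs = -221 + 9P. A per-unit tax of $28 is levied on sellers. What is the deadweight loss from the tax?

Pre-tax equilibrium: P* = 77, Q* = 472.
Tax on sellers shifts supply to Qs = -221 + 9(P − 28) = -473 + 9P.
857 - 5P = -473 + 9P gives buyer price Pb = 95; sellers receive Ps = 95 − 28 = 67.
New quantity: Q = 857 − 5(95) = 382.
DWL = ½ × 28 × (472 − 382) = 1260.

Deadweight loss = 1260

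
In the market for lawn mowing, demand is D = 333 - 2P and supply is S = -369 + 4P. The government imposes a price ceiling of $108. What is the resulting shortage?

Shortage = 54

Equilibrium price would be P* = 117, so the ceiling at 108 binds.
At P = 108: D = 333 − 2(108) = 117, S = -369 + 4(108) = 63.
Shortage = 117 − 63 = 54.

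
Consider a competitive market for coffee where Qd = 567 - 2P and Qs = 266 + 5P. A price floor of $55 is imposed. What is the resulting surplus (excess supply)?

Equilibrium price would be P* = 43, so the floor at 55 binds.
At P = 55: Qd = 457, Qs = 541.
Surplus = 541 − 457 = 84.

Surplus = 84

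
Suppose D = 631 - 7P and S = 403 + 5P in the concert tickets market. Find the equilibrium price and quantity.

P* = 19, Q* = 498

Set D = S: 631 - 7P = 403 + 5P.
228 = 12P, so P* = 19.
Q* = 631 − 7(19) = 498.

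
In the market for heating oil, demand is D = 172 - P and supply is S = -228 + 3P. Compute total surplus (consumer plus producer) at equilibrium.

Total surplus = 3456

Equilibrium: 172 - P = -228 + 3P gives P* = 100, Q* = 72.
Demand choke price: P = 172; supply starts at P = 76.
CS = ½(172 − 100)(72) = 2592; PS = ½(100 − 76)(72) = 864.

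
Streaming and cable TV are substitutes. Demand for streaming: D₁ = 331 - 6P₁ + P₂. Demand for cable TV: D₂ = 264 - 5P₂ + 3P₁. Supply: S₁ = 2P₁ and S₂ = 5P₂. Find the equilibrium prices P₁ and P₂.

P₁ = 3574/77, P₂ = 3105/77

Market 1: 331 - 6P₁ + P₂ = 2P₁ → 8P₁ - P₂ = 331.
Market 2: 10P₂ - 3P₁ = 264.
Eliminating P₂: 10×(1) + 1×(2) gives 77P₁ = 3574, so P₁ = 3574/77.
Back-substitute into (2): P₂ = (264 + 3×3574/77) / 10 = 3105/77.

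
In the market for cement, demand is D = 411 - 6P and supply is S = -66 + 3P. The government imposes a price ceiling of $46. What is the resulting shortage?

Shortage = 63

Equilibrium price would be P* = 53, so the ceiling at 46 binds.
At P = 46: D = 411 − 6(46) = 135, S = -66 + 3(46) = 72.
Shortage = 135 − 72 = 63.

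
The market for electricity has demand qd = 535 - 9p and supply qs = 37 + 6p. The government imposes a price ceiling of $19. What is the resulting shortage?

Equilibrium price would be p* = 33.2, so the ceiling at 19 binds.
At p = 19: qd = 535 − 9(19) = 364, qs = 37 + 6(19) = 151.
Shortage = 364 − 151 = 213.

Shortage = 213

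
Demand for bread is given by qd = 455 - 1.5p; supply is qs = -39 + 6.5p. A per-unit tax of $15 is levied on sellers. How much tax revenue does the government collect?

Tax revenue = 5161.40625

Pre-tax equilibrium: p* = 61.75, q* = 362.375.
Tax on sellers shifts supply to qs = -39 + 6.5(p − 15) = -136.5 + 6.5p.
455 - 1.5p = -136.5 + 6.5p gives buyer price pb = 73.9375; sellers receive ps = 73.9375 − 15 = 58.9375.
New quantity: q = 455 − 1.5(73.9375) = 344.09375.
Revenue = 15 × 344.09375 = 5161.40625.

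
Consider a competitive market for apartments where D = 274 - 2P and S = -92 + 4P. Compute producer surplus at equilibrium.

Equilibrium: 274 - 2P = -92 + 4P gives P* = 61, Q* = 152.
Supply starts at P = 23 (where S = 0).
PS = ½(61 − 23)(152) = 2888.

Producer surplus = 2888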